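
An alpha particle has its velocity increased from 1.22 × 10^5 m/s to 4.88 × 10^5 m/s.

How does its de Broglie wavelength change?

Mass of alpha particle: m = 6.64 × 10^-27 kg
The wavelength decreases by a factor of 4.

Using λ = h/(mv):

Initial wavelength: λ₁ = h/(mv₁) = 8.18 × 10^-13 m
Final wavelength: λ₂ = h/(mv₂) = 2.04 × 10^-13 m

Since λ ∝ 1/v, when velocity increases by a factor of 4, the wavelength decreases by a factor of 4.

λ₂/λ₁ = v₁/v₂ = 1/4

The wavelength decreases by a factor of 4.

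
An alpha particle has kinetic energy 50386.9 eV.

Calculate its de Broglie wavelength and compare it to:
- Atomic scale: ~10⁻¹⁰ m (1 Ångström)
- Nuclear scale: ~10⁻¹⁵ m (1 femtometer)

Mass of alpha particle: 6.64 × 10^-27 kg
λ = 6.40 × 10^-14 m, which is between nuclear and atomic scales.

Using λ = h/√(2mKE):

KE = 50386.9 eV = 8.073 × 10^-15 J

λ = h/√(2mKE)
λ = (6.626 × 10^-34 J·s) / √(2 × 6.64 × 10^-27 kg × 8.073 × 10^-15 J)
λ = 6.40 × 10^-14 m

Comparison:
- Atomic scale (10⁻¹⁰ m): λ is 0.00064× this size
- Nuclear scale (10⁻¹⁵ m): λ is 64× this size

The wavelength is between nuclear and atomic scales.

This wavelength is appropriate for probing atomic structure but too large for nuclear physics experiments.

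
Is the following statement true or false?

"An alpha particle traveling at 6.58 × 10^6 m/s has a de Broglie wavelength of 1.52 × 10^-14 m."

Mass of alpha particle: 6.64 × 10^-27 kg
True

The claim is correct.

Using λ = h/(mv):
λ = (6.626 × 10^-34 J·s) / (6.64 × 10^-27 kg × 6.58 × 10^6 m/s)
λ = 1.52 × 10^-14 m

This matches the claimed value.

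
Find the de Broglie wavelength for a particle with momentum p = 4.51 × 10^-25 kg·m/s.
1.47 × 10^-9 m

Using the de Broglie relation λ = h/p:

λ = h/p
λ = (6.626 × 10^-34 J·s) / (4.51 × 10^-25 kg·m/s)
λ = 1.47 × 10^-9 m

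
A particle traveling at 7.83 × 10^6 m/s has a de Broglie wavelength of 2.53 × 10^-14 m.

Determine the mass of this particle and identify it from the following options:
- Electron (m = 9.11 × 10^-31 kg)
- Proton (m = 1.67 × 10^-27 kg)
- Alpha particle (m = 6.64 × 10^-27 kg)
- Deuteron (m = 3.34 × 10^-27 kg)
The particle is a deuteron.

From λ = h/(mv), solve for mass:

m = h/(λv)
m = (6.626 × 10^-34 J·s) / (2.53 × 10^-14 m × 7.83 × 10^6 m/s)
m = 3.34 × 10^-27 kg

Comparing with the listed masses, this is closest to a deuteron.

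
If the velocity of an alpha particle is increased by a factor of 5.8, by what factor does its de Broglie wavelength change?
The wavelength decreases by a factor of 5.8.

From λ = h/(mv), the wavelength is inversely proportional to velocity:

λ ∝ 1/v

If v → 5.8v, then λ → λ/5.8

When velocity is increased by a factor of 5.8, the wavelength decreases by a factor of 5.8.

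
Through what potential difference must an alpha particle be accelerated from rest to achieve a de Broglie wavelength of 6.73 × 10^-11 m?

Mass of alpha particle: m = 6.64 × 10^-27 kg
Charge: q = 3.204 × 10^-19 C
2.28 × 10^-2 V

From λ = h/√(2mqV), we solve for V:

λ² = h²/(2mqV)
V = h²/(2mqλ²)
V = (6.626 × 10^-34 J·s)² / (2 × 6.64 × 10^-27 kg × 3.204 × 10^-19 C × (6.73 × 10^-11 m)²)
V = 2.28 × 10^-2 V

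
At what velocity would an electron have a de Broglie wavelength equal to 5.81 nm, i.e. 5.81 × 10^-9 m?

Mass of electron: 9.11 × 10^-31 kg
1.25 × 10^5 m/s

From λ = h/(mv), solve for v:

v = h/(mλ)
v = (6.626 × 10^-34 J·s) / (9.11 × 10^-31 kg × 5.81 × 10^-9 m)
v = 1.25 × 10^5 m/s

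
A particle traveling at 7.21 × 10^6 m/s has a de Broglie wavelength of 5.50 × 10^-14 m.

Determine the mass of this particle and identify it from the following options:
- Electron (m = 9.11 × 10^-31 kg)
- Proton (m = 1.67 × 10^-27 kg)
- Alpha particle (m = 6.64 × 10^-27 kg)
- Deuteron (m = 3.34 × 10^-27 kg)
The particle is a proton.

From λ = h/(mv), solve for mass:

m = h/(λv)
m = (6.626 × 10^-34 J·s) / (5.50 × 10^-14 m × 7.21 × 10^6 m/s)
m = 1.67 × 10^-27 kg

Comparing with the listed masses, this is closest to a proton.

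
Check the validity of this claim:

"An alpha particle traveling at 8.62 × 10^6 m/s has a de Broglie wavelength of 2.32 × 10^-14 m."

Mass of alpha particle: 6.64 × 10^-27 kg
False

The claim is incorrect.

Using λ = h/(mv):
λ = (6.626 × 10^-34 J·s) / (6.64 × 10^-27 kg × 8.62 × 10^6 m/s)
λ = 1.16 × 10^-14 m

The actual wavelength differs from the claimed 2.32 × 10^-14 m.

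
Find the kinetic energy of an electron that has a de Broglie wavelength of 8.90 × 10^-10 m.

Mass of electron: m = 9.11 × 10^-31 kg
3.04 × 10^-19 J (or 1.90 eV)

From λ = h/√(2mKE), we solve for KE:

λ² = h²/(2mKE)
KE = h²/(2mλ²)
KE = (6.626 × 10^-34 J·s)² / (2 × 9.11 × 10^-31 kg × (8.90 × 10^-10 m)²)
KE = 3.04 × 10^-19 J
KE = 1.90 eV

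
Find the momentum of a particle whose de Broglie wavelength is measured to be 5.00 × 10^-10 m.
1.33 × 10^-24 kg·m/s

From the de Broglie relation λ = h/p, we solve for p:

p = h/λ
p = (6.626 × 10^-34 J·s) / (5.00 × 10^-10 m)
p = 1.33 × 10^-24 kg·m/s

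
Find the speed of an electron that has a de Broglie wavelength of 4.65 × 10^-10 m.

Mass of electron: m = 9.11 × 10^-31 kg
1.56 × 10^6 m/s

From the de Broglie relation λ = h/(mv), we solve for v:

v = h/(mλ)
v = (6.626 × 10^-34 J·s) / (9.11 × 10^-31 kg × 4.65 × 10^-10 m)
v = 1.56 × 10^6 m/s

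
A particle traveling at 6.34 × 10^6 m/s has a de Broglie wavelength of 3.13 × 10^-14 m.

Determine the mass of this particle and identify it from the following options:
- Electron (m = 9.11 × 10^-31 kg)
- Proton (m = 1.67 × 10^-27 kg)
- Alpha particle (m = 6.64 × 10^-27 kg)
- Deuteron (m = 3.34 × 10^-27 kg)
The particle is a deuteron.

From λ = h/(mv), solve for mass:

m = h/(λv)
m = (6.626 × 10^-34 J·s) / (3.13 × 10^-14 m × 6.34 × 10^6 m/s)
m = 3.34 × 10^-27 kg

Comparing with the listed masses, this is closest to a deuteron.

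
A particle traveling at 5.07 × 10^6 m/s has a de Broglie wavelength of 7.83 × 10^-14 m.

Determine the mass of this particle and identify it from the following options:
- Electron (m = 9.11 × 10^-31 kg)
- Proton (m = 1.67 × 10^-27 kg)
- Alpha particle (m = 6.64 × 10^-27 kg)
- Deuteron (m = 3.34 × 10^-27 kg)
The particle is a proton.

From λ = h/(mv), solve for mass:

m = h/(λv)
m = (6.626 × 10^-34 J·s) / (7.83 × 10^-14 m × 5.07 × 10^6 m/s)
m = 1.67 × 10^-27 kg

Comparing with the listed masses, this is closest to a proton.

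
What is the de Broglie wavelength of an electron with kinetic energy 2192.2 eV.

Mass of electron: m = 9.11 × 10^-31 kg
2.62 × 10^-11 m

Using λ = h/√(2mKE):

First convert KE to Joules: KE = 2192.2 eV = 3.512 × 10^-16 J

λ = h/√(2mKE)
λ = (6.626 × 10^-34 J·s) / √(2 × 9.11 × 10^-31 kg × 3.512 × 10^-16 J)
λ = 2.62 × 10^-11 m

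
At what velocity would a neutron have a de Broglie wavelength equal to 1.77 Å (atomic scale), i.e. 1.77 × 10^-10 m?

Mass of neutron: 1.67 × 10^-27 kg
2.24 × 10^3 m/s

From λ = h/(mv), solve for v:

v = h/(mλ)
v = (6.626 × 10^-34 J·s) / (1.67 × 10^-27 kg × 1.77 × 10^-10 m)
v = 2.24 × 10^3 m/s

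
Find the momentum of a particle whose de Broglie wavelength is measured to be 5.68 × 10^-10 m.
1.17 × 10^-24 kg·m/s

From the de Broglie relation λ = h/p, we solve for p:

p = h/λ
p = (6.626 × 10^-34 J·s) / (5.68 × 10^-10 m)
p = 1.17 × 10^-24 kg·m/s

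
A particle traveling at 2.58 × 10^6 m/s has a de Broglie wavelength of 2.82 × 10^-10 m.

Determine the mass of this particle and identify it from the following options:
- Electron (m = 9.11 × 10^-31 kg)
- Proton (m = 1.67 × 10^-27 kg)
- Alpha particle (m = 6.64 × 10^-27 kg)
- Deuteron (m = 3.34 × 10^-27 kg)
The particle is an electron.

From λ = h/(mv), solve for mass:

m = h/(λv)
m = (6.626 × 10^-34 J·s) / (2.82 × 10^-10 m × 2.58 × 10^6 m/s)
m = 9.11 × 10^-31 kg

Comparing with the listed masses, this is closest to an electron.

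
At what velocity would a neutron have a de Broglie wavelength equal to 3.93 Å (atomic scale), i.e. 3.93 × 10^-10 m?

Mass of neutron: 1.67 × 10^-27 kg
1.01 × 10^3 m/s

From λ = h/(mv), solve for v:

v = h/(mλ)
v = (6.626 × 10^-34 J·s) / (1.67 × 10^-27 kg × 3.93 × 10^-10 m)
v = 1.01 × 10^3 m/s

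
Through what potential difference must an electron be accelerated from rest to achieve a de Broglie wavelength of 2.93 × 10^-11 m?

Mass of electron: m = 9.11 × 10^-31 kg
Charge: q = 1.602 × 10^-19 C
1.75 × 10^3 V

From λ = h/√(2mqV), we solve for V:

λ² = h²/(2mqV)
V = h²/(2mqλ²)
V = (6.626 × 10^-34 J·s)² / (2 × 9.11 × 10^-31 kg × 1.602 × 10^-19 C × (2.93 × 10^-11 m)²)
V = 1.75 × 10^3 V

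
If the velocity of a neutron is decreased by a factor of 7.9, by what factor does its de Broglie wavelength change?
The wavelength increases by a factor of 7.9.

From λ = h/(mv), the wavelength is inversely proportional to velocity:

λ ∝ 1/v

If v → v/7.9, then λ → 7.9λ

When velocity is decreased by a factor of 7.9, the wavelength increases by a factor of 7.9.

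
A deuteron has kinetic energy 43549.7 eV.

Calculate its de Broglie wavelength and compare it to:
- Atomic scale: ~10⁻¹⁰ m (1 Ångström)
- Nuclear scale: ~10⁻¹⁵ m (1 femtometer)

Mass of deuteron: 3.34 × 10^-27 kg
λ = 9.71 × 10^-14 m, which is between nuclear and atomic scales.

Using λ = h/√(2mKE):

KE = 43549.7 eV = 6.977 × 10^-15 J

λ = h/√(2mKE)
λ = (6.626 × 10^-34 J·s) / √(2 × 3.34 × 10^-27 kg × 6.977 × 10^-15 J)
λ = 9.71 × 10^-14 m

Comparison:
- Atomic scale (10⁻¹⁰ m): λ is 0.00097× this size
- Nuclear scale (10⁻¹⁵ m): λ is 97× this size

The wavelength is between nuclear and atomic scales.

This wavelength is appropriate for probing atomic structure but too large for nuclear physics experiments.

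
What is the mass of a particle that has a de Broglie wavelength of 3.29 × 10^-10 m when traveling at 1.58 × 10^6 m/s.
1.27 × 10^-30 kg

From the de Broglie relation λ = h/(mv), we solve for m:

m = h/(λv)
m = (6.626 × 10^-34 J·s) / (3.29 × 10^-10 m × 1.58 × 10^6 m/s)
m = 1.27 × 10^-30 kg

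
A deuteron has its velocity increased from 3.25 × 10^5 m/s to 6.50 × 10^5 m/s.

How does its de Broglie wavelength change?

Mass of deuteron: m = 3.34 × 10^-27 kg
The wavelength decreases by a factor of 2.

Using λ = h/(mv):

Initial wavelength: λ₁ = h/(mv₁) = 6.10 × 10^-13 m
Final wavelength: λ₂ = h/(mv₂) = 3.05 × 10^-13 m

Since λ ∝ 1/v, when velocity increases by a factor of 2, the wavelength decreases by a factor of 2.

λ₂/λ₁ = v₁/v₂ = 1/2

The wavelength decreases by a factor of 2.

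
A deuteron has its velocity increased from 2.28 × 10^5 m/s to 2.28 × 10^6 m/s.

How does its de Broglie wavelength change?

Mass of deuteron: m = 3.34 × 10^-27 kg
The wavelength decreases by a factor of 10.

Using λ = h/(mv):

Initial wavelength: λ₁ = h/(mv₁) = 8.70 × 10^-13 m
Final wavelength: λ₂ = h/(mv₂) = 8.70 × 10^-14 m

Since λ ∝ 1/v, when velocity increases by a factor of 10, the wavelength decreases by a factor of 10.

λ₂/λ₁ = v₁/v₂ = 1/10

The wavelength decreases by a factor of 10.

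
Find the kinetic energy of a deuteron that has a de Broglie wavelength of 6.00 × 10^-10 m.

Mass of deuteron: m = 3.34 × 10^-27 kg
1.83 × 10^-22 J (or 1.14 × 10^-3 eV)

From λ = h/√(2mKE), we solve for KE:

λ² = h²/(2mKE)
KE = h²/(2mλ²)
KE = (6.626 × 10^-34 J·s)² / (2 × 3.34 × 10^-27 kg × (6.00 × 10^-10 m)²)
KE = 1.83 × 10^-22 J
KE = 1.14 × 10^-3 eV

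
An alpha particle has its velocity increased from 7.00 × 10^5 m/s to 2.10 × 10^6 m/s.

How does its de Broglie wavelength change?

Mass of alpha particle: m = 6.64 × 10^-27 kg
The wavelength decreases by a factor of 3.

Using λ = h/(mv):

Initial wavelength: λ₁ = h/(mv₁) = 1.43 × 10^-13 m
Final wavelength: λ₂ = h/(mv₂) = 4.75 × 10^-14 m

Since λ ∝ 1/v, when velocity increases by a factor of 3, the wavelength decreases by a factor of 3.

λ₂/λ₁ = v₁/v₂ = 1/3

The wavelength decreases by a factor of 3.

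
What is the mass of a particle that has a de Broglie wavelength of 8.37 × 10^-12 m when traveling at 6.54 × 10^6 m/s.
1.21 × 10^-29 kg

From the de Broglie relation λ = h/(mv), we solve for m:

m = h/(λv)
m = (6.626 × 10^-34 J·s) / (8.37 × 10^-12 m × 6.54 × 10^6 m/s)
m = 1.21 × 10^-29 kg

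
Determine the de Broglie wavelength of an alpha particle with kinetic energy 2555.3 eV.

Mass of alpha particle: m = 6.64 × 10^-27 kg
2.84 × 10^-13 m

Using λ = h/√(2mKE):

First convert KE to Joules: KE = 2555.3 eV = 4.094 × 10^-16 J

λ = h/√(2mKE)
λ = (6.626 × 10^-34 J·s) / √(2 × 6.64 × 10^-27 kg × 4.094 × 10^-16 J)
λ = 2.84 × 10^-13 m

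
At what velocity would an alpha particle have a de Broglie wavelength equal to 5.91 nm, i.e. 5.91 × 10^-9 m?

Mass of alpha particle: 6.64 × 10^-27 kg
1.69 × 10^1 m/s

From λ = h/(mv), solve for v:

v = h/(mλ)
v = (6.626 × 10^-34 J·s) / (6.64 × 10^-27 kg × 5.91 × 10^-9 m)
v = 1.69 × 10^1 m/s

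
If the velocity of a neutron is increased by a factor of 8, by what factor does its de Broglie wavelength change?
The wavelength decreases by a factor of 8.

From λ = h/(mv), the wavelength is inversely proportional to velocity:

λ ∝ 1/v

If v → 8v, then λ → λ/8

When velocity is increased by a factor of 8, the wavelength decreases by a factor of 8.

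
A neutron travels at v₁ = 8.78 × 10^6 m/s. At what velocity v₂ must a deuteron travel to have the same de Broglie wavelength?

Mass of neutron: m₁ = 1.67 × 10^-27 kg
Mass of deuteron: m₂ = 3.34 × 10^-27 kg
v₂ = 4.39 × 10^6 m/s

For equal de Broglie wavelengths: λ₁ = λ₂

h/(m₁v₁) = h/(m₂v₂)
m₁v₁ = m₂v₂
v₂ = v₁ · (m₁/m₂)

v₂ = 8.78 × 10^6 m/s × (1.67 × 10^-27 kg / 3.34 × 10^-27 kg)
v₂ = 4.39 × 10^6 m/s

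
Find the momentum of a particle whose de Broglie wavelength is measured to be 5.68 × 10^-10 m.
1.17 × 10^-24 kg·m/s

From the de Broglie relation λ = h/p, we solve for p:

p = h/λ
p = (6.626 × 10^-34 J·s) / (5.68 × 10^-10 m)
p = 1.17 × 10^-24 kg·m/s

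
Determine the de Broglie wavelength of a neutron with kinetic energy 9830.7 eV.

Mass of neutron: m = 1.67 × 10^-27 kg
2.89 × 10^-13 m

Using λ = h/√(2mKE):

First convert KE to Joules: KE = 9830.7 eV = 1.575 × 10^-15 J

λ = h/√(2mKE)
λ = (6.626 × 10^-34 J·s) / √(2 × 1.67 × 10^-27 kg × 1.575 × 10^-15 J)
λ = 2.89 × 10^-13 m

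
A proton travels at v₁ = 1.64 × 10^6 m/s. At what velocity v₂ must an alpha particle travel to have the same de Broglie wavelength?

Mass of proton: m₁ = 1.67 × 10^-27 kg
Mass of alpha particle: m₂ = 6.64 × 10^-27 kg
v₂ = 4.12 × 10^5 m/s

For equal de Broglie wavelengths: λ₁ = λ₂

h/(m₁v₁) = h/(m₂v₂)
m₁v₁ = m₂v₂
v₂ = v₁ · (m₁/m₂)

v₂ = 1.64 × 10^6 m/s × (1.67 × 10^-27 kg / 6.64 × 10^-27 kg)
v₂ = 4.12 × 10^5 m/s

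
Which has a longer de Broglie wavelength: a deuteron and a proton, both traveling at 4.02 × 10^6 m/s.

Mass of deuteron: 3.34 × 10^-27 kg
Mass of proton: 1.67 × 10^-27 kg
The proton has the longer wavelength.

Using λ = h/(mv), since both particles have the same velocity, the wavelength depends only on mass.

For deuteron: λ₁ = h/(m₁v) = 4.93 × 10^-14 m
For proton: λ₂ = h/(m₂v) = 9.87 × 10^-14 m

Since λ ∝ 1/m at constant velocity, the lighter particle has the longer wavelength.

The proton has the longer de Broglie wavelength.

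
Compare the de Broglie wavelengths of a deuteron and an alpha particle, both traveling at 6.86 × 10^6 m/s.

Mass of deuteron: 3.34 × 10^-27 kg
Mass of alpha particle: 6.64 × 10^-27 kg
The deuteron has the longer wavelength.

Using λ = h/(mv), since both particles have the same velocity, the wavelength depends only on mass.

For deuteron: λ₁ = h/(m₁v) = 2.89 × 10^-14 m
For alpha particle: λ₂ = h/(m₂v) = 1.45 × 10^-14 m

Since λ ∝ 1/m at constant velocity, the lighter particle has the longer wavelength.

The deuteron has the longer de Broglie wavelength.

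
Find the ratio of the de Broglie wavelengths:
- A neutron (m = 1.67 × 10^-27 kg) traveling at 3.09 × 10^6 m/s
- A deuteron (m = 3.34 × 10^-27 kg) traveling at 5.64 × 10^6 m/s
λ₁/λ₂ = 3.65

Using λ = h/(mv):

λ₁ = h/(m₁v₁) = 1.28 × 10^-13 m
λ₂ = h/(m₂v₂) = 3.52 × 10^-14 m

Ratio λ₁/λ₂ = (m₂v₂)/(m₁v₁)
         = (3.34 × 10^-27 kg × 5.64 × 10^6 m/s) / (1.67 × 10^-27 kg × 3.09 × 10^6 m/s)
         = 3.65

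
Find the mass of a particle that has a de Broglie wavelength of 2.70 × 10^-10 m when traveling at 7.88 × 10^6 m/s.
3.11 × 10^-31 kg

From the de Broglie relation λ = h/(mv), we solve for m:

m = h/(λv)
m = (6.626 × 10^-34 J·s) / (2.70 × 10^-10 m × 7.88 × 10^6 m/s)
m = 3.11 × 10^-31 kg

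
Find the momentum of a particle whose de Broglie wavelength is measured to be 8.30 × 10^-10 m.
7.98 × 10^-25 kg·m/s

From the de Broglie relation λ = h/p, we solve for p:

p = h/λ
p = (6.626 × 10^-34 J·s) / (8.30 × 10^-10 m)
p = 7.98 × 10^-25 kg·m/s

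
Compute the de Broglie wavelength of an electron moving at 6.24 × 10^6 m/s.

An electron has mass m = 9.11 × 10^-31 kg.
1.17 × 10^-10 m

Using the de Broglie relation λ = h/(mv):

λ = h/(mv)
λ = (6.626 × 10^-34 J·s) / (9.11 × 10^-31 kg × 6.24 × 10^6 m/s)
λ = 1.17 × 10^-10 m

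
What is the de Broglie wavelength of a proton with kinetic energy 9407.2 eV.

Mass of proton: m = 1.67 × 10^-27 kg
2.95 × 10^-13 m

Using λ = h/√(2mKE):

First convert KE to Joules: KE = 9407.2 eV = 1.507 × 10^-15 J

λ = h/√(2mKE)
λ = (6.626 × 10^-34 J·s) / √(2 × 1.67 × 10^-27 kg × 1.507 × 10^-15 J)
λ = 2.95 × 10^-13 m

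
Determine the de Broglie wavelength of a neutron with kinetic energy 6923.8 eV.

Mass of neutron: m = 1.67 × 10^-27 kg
3.44 × 10^-13 m

Using λ = h/√(2mKE):

First convert KE to Joules: KE = 6923.8 eV = 1.109 × 10^-15 J

λ = h/√(2mKE)
λ = (6.626 × 10^-34 J·s) / √(2 × 1.67 × 10^-27 kg × 1.109 × 10^-15 J)
λ = 3.44 × 10^-13 m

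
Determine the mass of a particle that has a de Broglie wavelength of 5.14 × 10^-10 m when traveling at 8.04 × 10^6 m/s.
1.60 × 10^-31 kg

From the de Broglie relation λ = h/(mv), we solve for m:

m = h/(λv)
m = (6.626 × 10^-34 J·s) / (5.14 × 10^-10 m × 8.04 × 10^6 m/s)
m = 1.60 × 10^-31 kg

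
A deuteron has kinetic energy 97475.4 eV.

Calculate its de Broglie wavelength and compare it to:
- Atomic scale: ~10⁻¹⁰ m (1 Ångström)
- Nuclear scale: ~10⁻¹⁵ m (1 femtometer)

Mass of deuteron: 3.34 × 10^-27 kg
λ = 6.49 × 10^-14 m, which is between nuclear and atomic scales.

Using λ = h/√(2mKE):

KE = 97475.4 eV = 1.562 × 10^-14 J

λ = h/√(2mKE)
λ = (6.626 × 10^-34 J·s) / √(2 × 3.34 × 10^-27 kg × 1.562 × 10^-14 J)
λ = 6.49 × 10^-14 m

Comparison:
- Atomic scale (10⁻¹⁰ m): λ is 0.00065× this size
- Nuclear scale (10⁻¹⁵ m): λ is 65× this size

The wavelength is between nuclear and atomic scales.

This wavelength is appropriate for probing atomic structure but too large for nuclear physics experiments.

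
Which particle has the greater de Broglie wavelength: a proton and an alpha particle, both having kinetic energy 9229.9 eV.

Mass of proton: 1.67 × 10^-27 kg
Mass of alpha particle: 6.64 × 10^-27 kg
The proton has the longer wavelength.

Using λ = h/√(2mKE):

For proton: λ₁ = h/√(2m₁KE) = 2.98 × 10^-13 m
For alpha particle: λ₂ = h/√(2m₂KE) = 1.50 × 10^-13 m

Since λ ∝ 1/√m at constant kinetic energy, the lighter particle has the longer wavelength.

The proton has the longer de Broglie wavelength.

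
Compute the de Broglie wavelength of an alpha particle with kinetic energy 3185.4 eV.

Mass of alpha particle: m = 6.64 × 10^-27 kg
2.55 × 10^-13 m

Using λ = h/√(2mKE):

First convert KE to Joules: KE = 3185.4 eV = 5.104 × 10^-16 J

λ = h/√(2mKE)
λ = (6.626 × 10^-34 J·s) / √(2 × 6.64 × 10^-27 kg × 5.104 × 10^-16 J)
λ = 2.55 × 10^-13 m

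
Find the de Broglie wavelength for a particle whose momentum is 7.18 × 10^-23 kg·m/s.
9.23 × 10^-12 m

Using the de Broglie relation λ = h/p:

λ = h/p
λ = (6.626 × 10^-34 J·s) / (7.18 × 10^-23 kg·m/s)
λ = 9.23 × 10^-12 m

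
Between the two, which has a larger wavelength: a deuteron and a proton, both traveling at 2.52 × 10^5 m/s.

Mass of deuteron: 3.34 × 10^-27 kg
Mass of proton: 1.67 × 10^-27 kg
The proton has the longer wavelength.

Using λ = h/(mv), since both particles have the same velocity, the wavelength depends only on mass.

For deuteron: λ₁ = h/(m₁v) = 7.87 × 10^-13 m
For proton: λ₂ = h/(m₂v) = 1.57 × 10^-12 m

Since λ ∝ 1/m at constant velocity, the lighter particle has the longer wavelength.

The proton has the longer de Broglie wavelength.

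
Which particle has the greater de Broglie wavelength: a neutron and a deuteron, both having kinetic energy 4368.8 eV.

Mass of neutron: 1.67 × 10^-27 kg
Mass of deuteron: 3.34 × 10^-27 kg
The neutron has the longer wavelength.

Using λ = h/√(2mKE):

For neutron: λ₁ = h/√(2m₁KE) = 4.33 × 10^-13 m
For deuteron: λ₂ = h/√(2m₂KE) = 3.06 × 10^-13 m

Since λ ∝ 1/√m at constant kinetic energy, the lighter particle has the longer wavelength.

The neutron has the longer de Broglie wavelength.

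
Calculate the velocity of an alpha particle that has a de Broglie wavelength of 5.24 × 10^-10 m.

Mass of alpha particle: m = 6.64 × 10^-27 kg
1.90 × 10^2 m/s

From the de Broglie relation λ = h/(mv), we solve for v:

v = h/(mλ)
v = (6.626 × 10^-34 J·s) / (6.64 × 10^-27 kg × 5.24 × 10^-10 m)
v = 1.90 × 10^2 m/s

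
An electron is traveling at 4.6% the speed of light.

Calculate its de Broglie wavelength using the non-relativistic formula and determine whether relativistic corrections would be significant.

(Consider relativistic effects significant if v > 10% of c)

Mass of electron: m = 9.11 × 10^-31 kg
No, relativistic corrections are not needed.

Using the non-relativistic de Broglie formula λ = h/(mv):

v = 4.6% × c = 1.379 × 10^7 m/s

λ = h/(mv)
λ = (6.626 × 10^-34 J·s) / (9.11 × 10^-31 kg × 1.379 × 10^7 m/s)
λ = 5.27 × 10^-11 m

Since v = 4.6% of c < 10% of c, relativistic corrections are NOT significant and this non-relativistic result is a good approximation.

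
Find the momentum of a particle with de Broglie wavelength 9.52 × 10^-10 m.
6.96 × 10^-25 kg·m/s

From the de Broglie relation λ = h/p, we solve for p:

p = h/λ
p = (6.626 × 10^-34 J·s) / (9.52 × 10^-10 m)
p = 6.96 × 10^-25 kg·m/s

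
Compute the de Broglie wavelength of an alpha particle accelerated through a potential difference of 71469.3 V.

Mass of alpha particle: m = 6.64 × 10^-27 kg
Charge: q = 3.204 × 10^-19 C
3.80 × 10^-14 m

When a particle is accelerated through voltage V, it gains kinetic energy KE = qV.

The de Broglie wavelength is then λ = h/√(2mqV):

λ = h/√(2mqV)
λ = (6.626 × 10^-34 J·s) / √(2 × 6.64 × 10^-27 kg × 3.204 × 10^-19 C × 71469.3 V)
λ = 3.80 × 10^-14 m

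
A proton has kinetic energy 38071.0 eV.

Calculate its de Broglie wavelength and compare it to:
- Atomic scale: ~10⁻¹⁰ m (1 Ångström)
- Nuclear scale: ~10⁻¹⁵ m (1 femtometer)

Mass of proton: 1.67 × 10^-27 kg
λ = 1.47 × 10^-13 m, which is between nuclear and atomic scales.

Using λ = h/√(2mKE):

KE = 38071.0 eV = 6.100 × 10^-15 J

λ = h/√(2mKE)
λ = (6.626 × 10^-34 J·s) / √(2 × 1.67 × 10^-27 kg × 6.100 × 10^-15 J)
λ = 1.47 × 10^-13 m

Comparison:
- Atomic scale (10⁻¹⁰ m): λ is 0.0015× this size
- Nuclear scale (10⁻¹⁵ m): λ is 1.5e+02× this size

The wavelength is between nuclear and atomic scales.

This wavelength is appropriate for probing atomic structure but too large for nuclear physics experiments.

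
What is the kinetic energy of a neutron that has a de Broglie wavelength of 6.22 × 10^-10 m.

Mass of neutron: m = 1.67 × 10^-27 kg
3.40 × 10^-22 J (or 2.12 × 10^-3 eV)

From λ = h/√(2mKE), we solve for KE:

λ² = h²/(2mKE)
KE = h²/(2mλ²)
KE = (6.626 × 10^-34 J·s)² / (2 × 1.67 × 10^-27 kg × (6.22 × 10^-10 m)²)
KE = 3.40 × 10^-22 J
KE = 2.12 × 10^-3 eV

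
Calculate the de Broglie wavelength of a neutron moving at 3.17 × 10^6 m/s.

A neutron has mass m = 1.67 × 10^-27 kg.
1.25 × 10^-13 m

Using the de Broglie relation λ = h/(mv):

λ = h/(mv)
λ = (6.626 × 10^-34 J·s) / (1.67 × 10^-27 kg × 3.17 × 10^6 m/s)
λ = 1.25 × 10^-13 m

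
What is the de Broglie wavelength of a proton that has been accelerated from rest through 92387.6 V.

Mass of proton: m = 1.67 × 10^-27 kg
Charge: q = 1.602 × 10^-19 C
9.42 × 10^-14 m

When a particle is accelerated through voltage V, it gains kinetic energy KE = qV.

The de Broglie wavelength is then λ = h/√(2mqV):

λ = h/√(2mqV)
λ = (6.626 × 10^-34 J·s) / √(2 × 1.67 × 10^-27 kg × 1.602 × 10^-19 C × 92387.6 V)
λ = 9.42 × 10^-14 m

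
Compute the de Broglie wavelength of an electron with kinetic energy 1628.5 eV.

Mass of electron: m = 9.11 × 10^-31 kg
3.04 × 10^-11 m

Using λ = h/√(2mKE):

First convert KE to Joules: KE = 1628.5 eV = 2.609 × 10^-16 J

λ = h/√(2mKE)
λ = (6.626 × 10^-34 J·s) / √(2 × 9.11 × 10^-31 kg × 2.609 × 10^-16 J)
λ = 3.04 × 10^-11 m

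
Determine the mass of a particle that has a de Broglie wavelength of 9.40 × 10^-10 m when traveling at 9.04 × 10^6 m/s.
7.80 × 10^-32 kg

From the de Broglie relation λ = h/(mv), we solve for m:

m = h/(λv)
m = (6.626 × 10^-34 J·s) / (9.40 × 10^-10 m × 9.04 × 10^6 m/s)
m = 7.80 × 10^-32 kg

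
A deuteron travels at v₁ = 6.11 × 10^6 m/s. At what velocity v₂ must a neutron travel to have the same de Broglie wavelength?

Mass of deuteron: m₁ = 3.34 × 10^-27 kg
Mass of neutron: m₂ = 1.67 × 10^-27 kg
v₂ = 1.22 × 10^7 m/s

For equal de Broglie wavelengths: λ₁ = λ₂

h/(m₁v₁) = h/(m₂v₂)
m₁v₁ = m₂v₂
v₂ = v₁ · (m₁/m₂)

v₂ = 6.11 × 10^6 m/s × (3.34 × 10^-27 kg / 1.67 × 10^-27 kg)
v₂ = 1.22 × 10^7 m/s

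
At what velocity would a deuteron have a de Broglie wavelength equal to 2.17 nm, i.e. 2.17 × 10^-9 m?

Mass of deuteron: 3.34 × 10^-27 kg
9.14 × 10^1 m/s

From λ = h/(mv), solve for v:

v = h/(mλ)
v = (6.626 × 10^-34 J·s) / (3.34 × 10^-27 kg × 2.17 × 10^-9 m)
v = 9.14 × 10^1 m/s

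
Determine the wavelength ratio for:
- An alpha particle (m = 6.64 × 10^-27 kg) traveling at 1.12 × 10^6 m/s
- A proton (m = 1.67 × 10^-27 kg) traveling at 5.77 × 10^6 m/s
λ₁/λ₂ = 1.30

Using λ = h/(mv):

λ₁ = h/(m₁v₁) = 8.91 × 10^-14 m
λ₂ = h/(m₂v₂) = 6.88 × 10^-14 m

Ratio λ₁/λ₂ = (m₂v₂)/(m₁v₁)
         = (1.67 × 10^-27 kg × 5.77 × 10^6 m/s) / (6.64 × 10^-27 kg × 1.12 × 10^6 m/s)
         = 1.30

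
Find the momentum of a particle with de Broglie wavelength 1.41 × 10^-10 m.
4.70 × 10^-24 kg·m/s

From the de Broglie relation λ = h/p, we solve for p:

p = h/λ
p = (6.626 × 10^-34 J·s) / (1.41 × 10^-10 m)
p = 4.70 × 10^-24 kg·m/s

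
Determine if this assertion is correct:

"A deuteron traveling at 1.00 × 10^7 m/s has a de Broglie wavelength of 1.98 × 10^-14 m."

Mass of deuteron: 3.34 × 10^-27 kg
True

The claim is correct.

Using λ = h/(mv):
λ = (6.626 × 10^-34 J·s) / (3.34 × 10^-27 kg × 1.00 × 10^7 m/s)
λ = 1.98 × 10^-14 m

This matches the claimed value.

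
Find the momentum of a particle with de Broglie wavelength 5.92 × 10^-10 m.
1.12 × 10^-24 kg·m/s

From the de Broglie relation λ = h/p, we solve for p:

p = h/λ
p = (6.626 × 10^-34 J·s) / (5.92 × 10^-10 m)
p = 1.12 × 10^-24 kg·m/s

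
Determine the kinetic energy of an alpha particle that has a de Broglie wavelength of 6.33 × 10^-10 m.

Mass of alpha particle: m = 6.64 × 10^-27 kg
8.25 × 10^-23 J (or 5.15 × 10^-4 eV)

From λ = h/√(2mKE), we solve for KE:

λ² = h²/(2mKE)
KE = h²/(2mλ²)
KE = (6.626 × 10^-34 J·s)² / (2 × 6.64 × 10^-27 kg × (6.33 × 10^-10 m)²)
KE = 8.25 × 10^-23 J
KE = 5.15 × 10^-4 eV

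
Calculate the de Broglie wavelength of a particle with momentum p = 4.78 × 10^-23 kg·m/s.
1.39 × 10^-11 m

Using the de Broglie relation λ = h/p:

λ = h/p
λ = (6.626 × 10^-34 J·s) / (4.78 × 10^-23 kg·m/s)
λ = 1.39 × 10^-11 m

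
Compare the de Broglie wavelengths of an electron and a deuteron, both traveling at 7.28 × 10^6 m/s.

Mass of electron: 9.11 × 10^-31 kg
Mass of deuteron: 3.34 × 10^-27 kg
The electron has the longer wavelength.

Using λ = h/(mv), since both particles have the same velocity, the wavelength depends only on mass.

For electron: λ₁ = h/(m₁v) = 9.99 × 10^-11 m
For deuteron: λ₂ = h/(m₂v) = 2.73 × 10^-14 m

Since λ ∝ 1/m at constant velocity, the lighter particle has the longer wavelength.

The electron has the longer de Broglie wavelength.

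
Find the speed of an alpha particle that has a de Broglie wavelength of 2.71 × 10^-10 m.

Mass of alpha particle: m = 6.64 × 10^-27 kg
3.68 × 10^2 m/s

From the de Broglie relation λ = h/(mv), we solve for v:

v = h/(mλ)
v = (6.626 × 10^-34 J·s) / (6.64 × 10^-27 kg × 2.71 × 10^-10 m)
v = 3.68 × 10^2 m/s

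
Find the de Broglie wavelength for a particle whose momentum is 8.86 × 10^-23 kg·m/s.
7.48 × 10^-12 m

Using the de Broglie relation λ = h/p:

λ = h/p
λ = (6.626 × 10^-34 J·s) / (8.86 × 10^-23 kg·m/s)
λ = 7.48 × 10^-12 m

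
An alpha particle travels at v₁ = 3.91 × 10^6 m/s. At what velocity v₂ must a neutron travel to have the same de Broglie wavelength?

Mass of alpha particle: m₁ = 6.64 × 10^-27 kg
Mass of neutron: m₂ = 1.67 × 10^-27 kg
v₂ = 1.55 × 10^7 m/s

For equal de Broglie wavelengths: λ₁ = λ₂

h/(m₁v₁) = h/(m₂v₂)
m₁v₁ = m₂v₂
v₂ = v₁ · (m₁/m₂)

v₂ = 3.91 × 10^6 m/s × (6.64 × 10^-27 kg / 1.67 × 10^-27 kg)
v₂ = 1.55 × 10^7 m/s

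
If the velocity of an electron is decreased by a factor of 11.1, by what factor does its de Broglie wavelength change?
The wavelength increases by a factor of 11.1.

From λ = h/(mv), the wavelength is inversely proportional to velocity:

λ ∝ 1/v

If v → v/11.1, then λ → 11.1λ

When velocity is decreased by a factor of 11.1, the wavelength increases by a factor of 11.1.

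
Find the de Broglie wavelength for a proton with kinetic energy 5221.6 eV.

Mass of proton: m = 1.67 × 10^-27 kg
3.96 × 10^-13 m

Using λ = h/√(2mKE):

First convert KE to Joules: KE = 5221.6 eV = 8.366 × 10^-16 J

λ = h/√(2mKE)
λ = (6.626 × 10^-34 J·s) / √(2 × 1.67 × 10^-27 kg × 8.366 × 10^-16 J)
λ = 3.96 × 10^-13 m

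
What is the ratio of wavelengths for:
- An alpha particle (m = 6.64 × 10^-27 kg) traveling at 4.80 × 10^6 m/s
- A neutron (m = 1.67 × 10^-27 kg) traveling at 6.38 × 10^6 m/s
λ₁/λ₂ = 0.334

Using λ = h/(mv):

λ₁ = h/(m₁v₁) = 2.08 × 10^-14 m
λ₂ = h/(m₂v₂) = 6.22 × 10^-14 m

Ratio λ₁/λ₂ = (m₂v₂)/(m₁v₁)
         = (1.67 × 10^-27 kg × 6.38 × 10^6 m/s) / (6.64 × 10^-27 kg × 4.80 × 10^6 m/s)
         = 0.334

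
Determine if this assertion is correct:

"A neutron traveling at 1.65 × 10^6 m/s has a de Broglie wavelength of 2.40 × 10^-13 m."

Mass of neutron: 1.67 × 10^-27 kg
True

The claim is correct.

Using λ = h/(mv):
λ = (6.626 × 10^-34 J·s) / (1.67 × 10^-27 kg × 1.65 × 10^6 m/s)
λ = 2.40 × 10^-13 m

This matches the claimed value.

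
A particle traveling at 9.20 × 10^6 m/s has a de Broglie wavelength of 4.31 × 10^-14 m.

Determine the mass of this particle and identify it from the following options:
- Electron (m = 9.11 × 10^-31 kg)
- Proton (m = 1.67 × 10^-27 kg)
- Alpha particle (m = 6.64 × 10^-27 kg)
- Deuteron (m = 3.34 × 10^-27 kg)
The particle is a proton.

From λ = h/(mv), solve for mass:

m = h/(λv)
m = (6.626 × 10^-34 J·s) / (4.31 × 10^-14 m × 9.20 × 10^6 m/s)
m = 1.67 × 10^-27 kg

Comparing with the listed masses, this is closest to a proton.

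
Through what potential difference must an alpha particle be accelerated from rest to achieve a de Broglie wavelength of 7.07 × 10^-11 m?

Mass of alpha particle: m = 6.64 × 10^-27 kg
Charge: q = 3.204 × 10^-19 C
2.06 × 10^-2 V

From λ = h/√(2mqV), we solve for V:

λ² = h²/(2mqV)
V = h²/(2mqλ²)
V = (6.626 × 10^-34 J·s)² / (2 × 6.64 × 10^-27 kg × 3.204 × 10^-19 C × (7.07 × 10^-11 m)²)
V = 2.06 × 10^-2 V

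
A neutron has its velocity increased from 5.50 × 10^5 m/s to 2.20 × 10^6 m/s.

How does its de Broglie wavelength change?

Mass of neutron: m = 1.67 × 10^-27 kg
The wavelength decreases by a factor of 4.

Using λ = h/(mv):

Initial wavelength: λ₁ = h/(mv₁) = 7.21 × 10^-13 m
Final wavelength: λ₂ = h/(mv₂) = 1.80 × 10^-13 m

Since λ ∝ 1/v, when velocity increases by a factor of 4, the wavelength decreases by a factor of 4.

λ₂/λ₁ = v₁/v₂ = 1/4

The wavelength decreases by a factor of 4.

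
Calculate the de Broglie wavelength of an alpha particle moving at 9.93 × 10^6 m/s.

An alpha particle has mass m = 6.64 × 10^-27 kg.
1.00 × 10^-14 m

Using the de Broglie relation λ = h/(mv):

λ = h/(mv)
λ = (6.626 × 10^-34 J·s) / (6.64 × 10^-27 kg × 9.93 × 10^6 m/s)
λ = 1.00 × 10^-14 m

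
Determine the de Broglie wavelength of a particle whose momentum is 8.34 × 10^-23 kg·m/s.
7.94 × 10^-12 m

Using the de Broglie relation λ = h/p:

λ = h/p
λ = (6.626 × 10^-34 J·s) / (8.34 × 10^-23 kg·m/s)
λ = 7.94 × 10^-12 m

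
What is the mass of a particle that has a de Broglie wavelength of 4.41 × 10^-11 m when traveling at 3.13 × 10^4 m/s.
4.80 × 10^-28 kg

From the de Broglie relation λ = h/(mv), we solve for m:

m = h/(λv)
m = (6.626 × 10^-34 J·s) / (4.41 × 10^-11 m × 3.13 × 10^4 m/s)
m = 4.80 × 10^-28 kg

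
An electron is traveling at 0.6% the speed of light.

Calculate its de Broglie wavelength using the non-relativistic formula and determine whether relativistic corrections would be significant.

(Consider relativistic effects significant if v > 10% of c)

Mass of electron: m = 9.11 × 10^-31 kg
No, relativistic corrections are not needed.

Using the non-relativistic de Broglie formula λ = h/(mv):

v = 0.6% × c = 1.799 × 10^6 m/s

λ = h/(mv)
λ = (6.626 × 10^-34 J·s) / (9.11 × 10^-31 kg × 1.799 × 10^6 m/s)
λ = 4.04 × 10^-10 m

Since v = 0.6% of c < 10% of c, relativistic corrections are NOT significant and this non-relativistic result is a good approximation.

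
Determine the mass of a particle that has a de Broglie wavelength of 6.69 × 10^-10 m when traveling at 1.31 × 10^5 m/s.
7.56 × 10^-30 kg

From the de Broglie relation λ = h/(mv), we solve for m:

m = h/(λv)
m = (6.626 × 10^-34 J·s) / (6.69 × 10^-10 m × 1.31 × 10^5 m/s)
m = 7.56 × 10^-30 kg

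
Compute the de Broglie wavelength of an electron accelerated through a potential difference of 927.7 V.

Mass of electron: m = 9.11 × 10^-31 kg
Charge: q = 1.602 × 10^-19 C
4.03 × 10^-11 m

When a particle is accelerated through voltage V, it gains kinetic energy KE = qV.

The de Broglie wavelength is then λ = h/√(2mqV):

λ = h/√(2mqV)
λ = (6.626 × 10^-34 J·s) / √(2 × 9.11 × 10^-31 kg × 1.602 × 10^-19 C × 927.7 V)
λ = 4.03 × 10^-11 m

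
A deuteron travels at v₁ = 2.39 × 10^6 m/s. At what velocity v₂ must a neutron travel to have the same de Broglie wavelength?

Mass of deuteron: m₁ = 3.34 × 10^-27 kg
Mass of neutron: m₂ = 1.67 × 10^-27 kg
v₂ = 4.78 × 10^6 m/s

For equal de Broglie wavelengths: λ₁ = λ₂

h/(m₁v₁) = h/(m₂v₂)
m₁v₁ = m₂v₂
v₂ = v₁ · (m₁/m₂)

v₂ = 2.39 × 10^6 m/s × (3.34 × 10^-27 kg / 1.67 × 10^-27 kg)
v₂ = 4.78 × 10^6 m/s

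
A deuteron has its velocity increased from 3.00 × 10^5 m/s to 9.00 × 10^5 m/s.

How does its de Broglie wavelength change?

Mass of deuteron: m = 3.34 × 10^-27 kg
The wavelength decreases by a factor of 3.

Using λ = h/(mv):

Initial wavelength: λ₁ = h/(mv₁) = 6.61 × 10^-13 m
Final wavelength: λ₂ = h/(mv₂) = 2.20 × 10^-13 m

Since λ ∝ 1/v, when velocity increases by a factor of 3, the wavelength decreases by a factor of 3.

λ₂/λ₁ = v₁/v₂ = 1/3

The wavelength decreases by a factor of 3.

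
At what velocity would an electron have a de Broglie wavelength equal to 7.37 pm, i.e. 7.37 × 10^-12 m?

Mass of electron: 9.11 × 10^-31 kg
9.87 × 10^7 m/s

From λ = h/(mv), solve for v:

v = h/(mλ)
v = (6.626 × 10^-34 J·s) / (9.11 × 10^-31 kg × 7.37 × 10^-12 m)
v = 9.87 × 10^7 m/s

Note: This velocity is 32.9% of the speed of light, so relativistic corrections would be needed for a more accurate calculation.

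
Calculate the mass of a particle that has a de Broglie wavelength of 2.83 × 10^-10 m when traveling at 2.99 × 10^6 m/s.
7.83 × 10^-31 kg

From the de Broglie relation λ = h/(mv), we solve for m:

m = h/(λv)
m = (6.626 × 10^-34 J·s) / (2.83 × 10^-10 m × 2.99 × 10^6 m/s)
m = 7.83 × 10^-31 kg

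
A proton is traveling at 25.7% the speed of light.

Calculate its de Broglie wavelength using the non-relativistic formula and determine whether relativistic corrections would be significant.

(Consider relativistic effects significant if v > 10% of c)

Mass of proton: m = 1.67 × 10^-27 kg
Yes, relativistic corrections are needed.

Using the non-relativistic de Broglie formula λ = h/(mv):

v = 25.7% × c = 7.705 × 10^7 m/s

λ = h/(mv)
λ = (6.626 × 10^-34 J·s) / (1.67 × 10^-27 kg × 7.705 × 10^7 m/s)
λ = 5.15 × 10^-15 m

Since v = 25.7% of c > 10% of c, relativistic corrections ARE significant and the actual wavelength would differ from this non-relativistic estimate.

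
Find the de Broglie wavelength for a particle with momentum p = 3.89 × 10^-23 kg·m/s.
1.70 × 10^-11 m

Using the de Broglie relation λ = h/p:

λ = h/p
λ = (6.626 × 10^-34 J·s) / (3.89 × 10^-23 kg·m/s)
λ = 1.70 × 10^-11 m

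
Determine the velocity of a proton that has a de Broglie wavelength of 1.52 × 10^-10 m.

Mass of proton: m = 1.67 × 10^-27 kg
2.61 × 10^3 m/s

From the de Broglie relation λ = h/(mv), we solve for v:

v = h/(mλ)
v = (6.626 × 10^-34 J·s) / (1.67 × 10^-27 kg × 1.52 × 10^-10 m)
v = 2.61 × 10^3 m/s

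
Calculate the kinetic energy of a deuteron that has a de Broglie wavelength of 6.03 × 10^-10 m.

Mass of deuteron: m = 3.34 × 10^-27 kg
1.81 × 10^-22 J (or 1.13 × 10^-3 eV)

From λ = h/√(2mKE), we solve for KE:

λ² = h²/(2mKE)
KE = h²/(2mλ²)
KE = (6.626 × 10^-34 J·s)² / (2 × 3.34 × 10^-27 kg × (6.03 × 10^-10 m)²)
KE = 1.81 × 10^-22 J
KE = 1.13 × 10^-3 eV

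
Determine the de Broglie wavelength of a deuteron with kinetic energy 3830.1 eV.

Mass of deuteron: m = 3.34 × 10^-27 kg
3.27 × 10^-13 m

Using λ = h/√(2mKE):

First convert KE to Joules: KE = 3830.1 eV = 6.136 × 10^-16 J

λ = h/√(2mKE)
λ = (6.626 × 10^-34 J·s) / √(2 × 3.34 × 10^-27 kg × 6.136 × 10^-16 J)
λ = 3.27 × 10^-13 m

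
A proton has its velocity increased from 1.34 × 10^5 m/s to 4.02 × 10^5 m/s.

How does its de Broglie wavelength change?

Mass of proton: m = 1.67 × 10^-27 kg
The wavelength decreases by a factor of 3.

Using λ = h/(mv):

Initial wavelength: λ₁ = h/(mv₁) = 2.96 × 10^-12 m
Final wavelength: λ₂ = h/(mv₂) = 9.87 × 10^-13 m

Since λ ∝ 1/v, when velocity increases by a factor of 3, the wavelength decreases by a factor of 3.

λ₂/λ₁ = v₁/v₂ = 1/3

The wavelength decreases by a factor of 3.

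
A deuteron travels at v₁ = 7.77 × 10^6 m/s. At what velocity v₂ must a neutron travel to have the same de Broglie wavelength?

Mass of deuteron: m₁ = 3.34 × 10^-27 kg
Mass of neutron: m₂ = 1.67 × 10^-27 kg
v₂ = 1.55 × 10^7 m/s

For equal de Broglie wavelengths: λ₁ = λ₂

h/(m₁v₁) = h/(m₂v₂)
m₁v₁ = m₂v₂
v₂ = v₁ · (m₁/m₂)

v₂ = 7.77 × 10^6 m/s × (3.34 × 10^-27 kg / 1.67 × 10^-27 kg)
v₂ = 1.55 × 10^7 m/s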